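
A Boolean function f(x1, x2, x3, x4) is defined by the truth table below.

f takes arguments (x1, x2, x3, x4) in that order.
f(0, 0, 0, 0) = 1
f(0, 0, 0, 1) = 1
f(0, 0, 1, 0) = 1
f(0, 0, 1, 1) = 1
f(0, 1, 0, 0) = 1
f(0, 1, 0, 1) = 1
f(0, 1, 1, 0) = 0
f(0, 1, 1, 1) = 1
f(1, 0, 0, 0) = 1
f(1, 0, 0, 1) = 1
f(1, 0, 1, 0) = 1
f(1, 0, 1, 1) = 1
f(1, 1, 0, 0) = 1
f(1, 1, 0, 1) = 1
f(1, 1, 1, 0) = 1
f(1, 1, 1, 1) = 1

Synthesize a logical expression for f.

f is 0 on exactly one input, (0,1,1,0), whose minterm is ¬x1·x2·x3·¬x4. So f is the negation of that single conjunction.

f(x1, x2, x3, x4) = not (((not x1 and x2) and x3) and not x4)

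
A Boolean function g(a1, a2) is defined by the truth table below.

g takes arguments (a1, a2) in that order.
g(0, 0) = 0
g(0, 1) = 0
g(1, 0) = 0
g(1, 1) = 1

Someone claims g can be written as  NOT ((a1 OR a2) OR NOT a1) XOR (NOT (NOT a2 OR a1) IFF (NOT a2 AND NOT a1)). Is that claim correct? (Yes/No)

No

Check the formula against g row by row:
  a1=0, a2=0: formula gives 0, g = 0 ✓
  a1=0, a2=1: formula gives 0, g = 0 ✓
  a1=1, a2=0: formula gives 1, but g = 0 ✗
Since they disagree at (1,0), the expression is not a correct formula for g.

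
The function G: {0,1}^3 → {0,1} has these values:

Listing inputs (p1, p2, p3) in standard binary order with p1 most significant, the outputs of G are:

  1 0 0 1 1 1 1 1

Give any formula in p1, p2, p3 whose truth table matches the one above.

The 0-rows are (0,0,1), (0,1,0). Take each as a conjunction (¬p1·¬p2·p3, ¬p1·p2·¬p3), form their disjunction, and complement — that gives a formula that is 1 everywhere G is.

G(p1, p2, p3) = NOT (((NOT p1 AND NOT p2) AND p3) OR ((NOT p1 AND p2) AND NOT p3))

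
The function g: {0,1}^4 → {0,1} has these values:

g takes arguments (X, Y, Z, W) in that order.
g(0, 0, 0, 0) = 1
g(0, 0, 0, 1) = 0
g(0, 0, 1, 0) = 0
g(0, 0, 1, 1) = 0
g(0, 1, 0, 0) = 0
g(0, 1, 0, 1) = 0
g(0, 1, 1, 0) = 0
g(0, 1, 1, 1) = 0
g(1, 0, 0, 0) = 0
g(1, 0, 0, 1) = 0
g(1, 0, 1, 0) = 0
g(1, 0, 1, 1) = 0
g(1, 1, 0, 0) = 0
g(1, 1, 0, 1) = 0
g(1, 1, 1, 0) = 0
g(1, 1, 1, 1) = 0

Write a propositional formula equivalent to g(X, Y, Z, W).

The output is 1 only when every input is 0 — NOR of all inputs.

g(X, Y, Z, W) = ¬(((X ∨ Y) ∨ Z) ∨ W)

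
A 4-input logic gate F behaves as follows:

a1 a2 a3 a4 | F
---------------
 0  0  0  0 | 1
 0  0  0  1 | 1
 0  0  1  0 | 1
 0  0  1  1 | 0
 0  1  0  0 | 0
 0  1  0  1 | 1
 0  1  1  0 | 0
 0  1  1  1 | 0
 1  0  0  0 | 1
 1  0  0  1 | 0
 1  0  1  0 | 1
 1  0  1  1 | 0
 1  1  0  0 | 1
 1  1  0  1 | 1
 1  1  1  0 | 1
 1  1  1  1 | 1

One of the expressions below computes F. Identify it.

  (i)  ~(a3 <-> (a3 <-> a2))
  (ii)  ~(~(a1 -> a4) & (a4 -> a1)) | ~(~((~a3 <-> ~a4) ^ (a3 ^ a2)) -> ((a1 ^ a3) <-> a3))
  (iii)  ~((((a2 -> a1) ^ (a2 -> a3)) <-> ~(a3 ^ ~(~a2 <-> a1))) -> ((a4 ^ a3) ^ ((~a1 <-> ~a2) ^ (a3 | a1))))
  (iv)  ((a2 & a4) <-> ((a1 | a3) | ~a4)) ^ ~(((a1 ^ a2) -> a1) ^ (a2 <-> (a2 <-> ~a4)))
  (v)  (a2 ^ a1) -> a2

iv

(i) disagrees with F on (0,0,1,1) (formula → 1, table → 0); rule it out.
(ii) disagrees with F on (0,0,1,1) (formula → 1, table → 0); rule it out.
(iii) disagrees with F on (0,0,0,0) (formula → 0, table → 1); rule it out.
(v) disagrees with F on (0,0,1,1) (formula → 1, table → 0); rule it out.
(iv) is the remaining candidate, and it agrees with F on all 16 inputs.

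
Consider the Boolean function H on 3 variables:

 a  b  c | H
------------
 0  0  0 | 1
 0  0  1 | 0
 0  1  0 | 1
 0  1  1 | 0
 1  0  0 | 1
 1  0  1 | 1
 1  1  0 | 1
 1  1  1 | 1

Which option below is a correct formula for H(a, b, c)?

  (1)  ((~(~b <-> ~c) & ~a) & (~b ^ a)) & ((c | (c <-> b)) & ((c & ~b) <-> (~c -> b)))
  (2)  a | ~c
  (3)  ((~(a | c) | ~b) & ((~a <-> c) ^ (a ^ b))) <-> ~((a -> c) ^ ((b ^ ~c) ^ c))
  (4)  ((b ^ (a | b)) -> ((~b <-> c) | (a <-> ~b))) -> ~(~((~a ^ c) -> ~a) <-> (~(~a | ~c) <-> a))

2

(1) disagrees with H on (0,0,0) (formula → 0, table → 1); rule it out.
(3) disagrees with H on (0,0,0) (formula → 0, table → 1); rule it out.
(4) disagrees with H on (0,0,1) (formula → 1, table → 0); rule it out.
That leaves (2). Evaluating it on every row reproduces the table of H exactly.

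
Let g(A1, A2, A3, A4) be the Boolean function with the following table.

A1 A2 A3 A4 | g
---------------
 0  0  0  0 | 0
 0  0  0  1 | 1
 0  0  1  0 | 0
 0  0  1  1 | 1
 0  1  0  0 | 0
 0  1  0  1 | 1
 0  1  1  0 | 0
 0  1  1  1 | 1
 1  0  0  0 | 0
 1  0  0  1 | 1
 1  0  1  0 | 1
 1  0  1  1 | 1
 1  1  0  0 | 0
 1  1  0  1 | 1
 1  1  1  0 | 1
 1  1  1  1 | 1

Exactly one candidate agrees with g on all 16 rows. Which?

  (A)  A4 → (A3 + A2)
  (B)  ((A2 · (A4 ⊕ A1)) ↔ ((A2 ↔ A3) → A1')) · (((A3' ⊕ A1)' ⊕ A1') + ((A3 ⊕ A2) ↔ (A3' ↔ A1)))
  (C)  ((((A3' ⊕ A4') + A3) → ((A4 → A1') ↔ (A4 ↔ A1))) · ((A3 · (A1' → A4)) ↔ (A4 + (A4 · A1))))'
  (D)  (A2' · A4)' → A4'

C

(A): at (0,0,0,0) it gives 1, but g = 0 — eliminated.
(B): at (0,0,0,1) it gives 0, but g = 1 — eliminated.
(D): at (0,0,0,0) it gives 1, but g = 0 — eliminated.
That leaves (C). Evaluating it on every row reproduces the table of g exactly.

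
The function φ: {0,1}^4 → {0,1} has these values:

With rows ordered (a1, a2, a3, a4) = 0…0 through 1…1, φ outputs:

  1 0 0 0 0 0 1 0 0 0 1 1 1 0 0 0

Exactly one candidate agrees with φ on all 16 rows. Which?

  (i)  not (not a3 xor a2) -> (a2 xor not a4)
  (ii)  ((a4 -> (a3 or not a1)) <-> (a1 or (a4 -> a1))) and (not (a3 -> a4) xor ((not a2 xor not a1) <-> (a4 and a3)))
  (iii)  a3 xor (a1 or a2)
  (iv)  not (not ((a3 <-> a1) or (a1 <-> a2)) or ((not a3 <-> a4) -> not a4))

(i) fails at (0,0,0,1): the formula yields 1, φ is 0.
(iii) fails at (0,0,0,0): the formula yields 0, φ is 1.
(iv) fails at (0,0,0,0): the formula yields 0, φ is 1.
Only (ii) survives; checking it on all 16 rows confirms it matches φ.

ii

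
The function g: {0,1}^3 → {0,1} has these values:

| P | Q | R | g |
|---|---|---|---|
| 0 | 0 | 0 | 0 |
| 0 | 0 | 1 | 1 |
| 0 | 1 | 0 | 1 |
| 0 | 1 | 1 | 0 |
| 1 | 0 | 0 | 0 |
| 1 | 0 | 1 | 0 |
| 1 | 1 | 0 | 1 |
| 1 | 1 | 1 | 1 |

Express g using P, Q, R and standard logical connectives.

g(P, Q, R) = ((((~P & ~Q) & R) | ((~P & Q) & ~R)) | ((P & Q) & ~R)) | ((P & Q) & R)

Collect the rows where g=1 — (0,0,1), (0,1,0), (1,1,0), (1,1,1) — and write one minterm per row: ¬P·¬Q·R, ¬P·Q·¬R, P·Q·¬R, P·Q·R. Their union (logical OR) reproduces the table exactly.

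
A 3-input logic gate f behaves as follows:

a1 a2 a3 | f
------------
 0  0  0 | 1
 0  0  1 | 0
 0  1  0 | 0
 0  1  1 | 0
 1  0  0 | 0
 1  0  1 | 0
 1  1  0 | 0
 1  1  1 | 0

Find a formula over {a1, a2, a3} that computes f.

The output is 1 only when every input is 0 — NOR of all inputs.

f(a1, a2, a3) = ((a1 + a2) + a3)'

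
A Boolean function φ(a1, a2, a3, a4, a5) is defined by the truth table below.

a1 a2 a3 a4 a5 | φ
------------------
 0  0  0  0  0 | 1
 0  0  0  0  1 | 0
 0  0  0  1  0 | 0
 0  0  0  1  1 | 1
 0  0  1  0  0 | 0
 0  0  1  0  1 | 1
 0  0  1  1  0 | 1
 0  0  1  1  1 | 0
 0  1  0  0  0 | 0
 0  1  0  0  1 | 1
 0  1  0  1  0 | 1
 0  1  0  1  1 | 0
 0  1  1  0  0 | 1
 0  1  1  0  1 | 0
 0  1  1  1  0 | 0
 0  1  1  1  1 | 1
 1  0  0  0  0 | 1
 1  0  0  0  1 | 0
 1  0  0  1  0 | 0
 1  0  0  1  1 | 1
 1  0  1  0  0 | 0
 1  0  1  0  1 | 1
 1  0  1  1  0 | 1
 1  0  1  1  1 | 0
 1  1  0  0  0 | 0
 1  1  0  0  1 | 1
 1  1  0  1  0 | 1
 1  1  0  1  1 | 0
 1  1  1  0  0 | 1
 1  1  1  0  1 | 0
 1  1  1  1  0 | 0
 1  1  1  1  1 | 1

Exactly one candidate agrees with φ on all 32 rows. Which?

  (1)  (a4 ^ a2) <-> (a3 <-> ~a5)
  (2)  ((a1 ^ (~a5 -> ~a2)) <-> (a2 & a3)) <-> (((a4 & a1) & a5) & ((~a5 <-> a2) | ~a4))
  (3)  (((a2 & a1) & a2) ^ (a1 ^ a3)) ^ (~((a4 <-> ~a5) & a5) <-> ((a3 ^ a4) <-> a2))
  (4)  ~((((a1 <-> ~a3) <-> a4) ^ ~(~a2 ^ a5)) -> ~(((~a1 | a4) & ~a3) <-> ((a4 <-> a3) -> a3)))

(2) fails at (0,0,0,0,1): the formula yields 1, φ is 0.
(3) fails at (0,0,0,1,1): the formula yields 0, φ is 1.
(4) fails at (0,0,0,0,0): the formula yields 0, φ is 1.
Only (1) survives; checking it on all 32 rows confirms it matches φ.

1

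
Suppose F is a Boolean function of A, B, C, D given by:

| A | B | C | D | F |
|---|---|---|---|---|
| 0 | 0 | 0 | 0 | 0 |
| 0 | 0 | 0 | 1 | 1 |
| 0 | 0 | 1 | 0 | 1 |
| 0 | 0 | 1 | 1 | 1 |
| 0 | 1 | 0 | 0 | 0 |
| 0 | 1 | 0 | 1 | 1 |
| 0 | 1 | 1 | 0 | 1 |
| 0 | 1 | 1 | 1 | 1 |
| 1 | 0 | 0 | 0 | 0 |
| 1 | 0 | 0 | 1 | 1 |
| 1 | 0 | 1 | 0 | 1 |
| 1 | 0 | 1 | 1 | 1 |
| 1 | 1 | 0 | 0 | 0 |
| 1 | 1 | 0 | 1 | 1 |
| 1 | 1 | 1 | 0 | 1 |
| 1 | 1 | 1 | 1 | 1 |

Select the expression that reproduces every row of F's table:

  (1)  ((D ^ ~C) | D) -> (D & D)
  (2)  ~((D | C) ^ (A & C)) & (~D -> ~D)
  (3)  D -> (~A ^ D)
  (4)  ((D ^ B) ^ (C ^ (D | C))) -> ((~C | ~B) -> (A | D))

1

(2) disagrees with F on (0,0,0,0) (formula → 1, table → 0); rule it out.
(3) disagrees with F on (0,0,0,0) (formula → 1, table → 0); rule it out.
(4) disagrees with F on (0,0,0,0) (formula → 1, table → 0); rule it out.
That leaves (1). Evaluating it on every row reproduces the table of F exactly.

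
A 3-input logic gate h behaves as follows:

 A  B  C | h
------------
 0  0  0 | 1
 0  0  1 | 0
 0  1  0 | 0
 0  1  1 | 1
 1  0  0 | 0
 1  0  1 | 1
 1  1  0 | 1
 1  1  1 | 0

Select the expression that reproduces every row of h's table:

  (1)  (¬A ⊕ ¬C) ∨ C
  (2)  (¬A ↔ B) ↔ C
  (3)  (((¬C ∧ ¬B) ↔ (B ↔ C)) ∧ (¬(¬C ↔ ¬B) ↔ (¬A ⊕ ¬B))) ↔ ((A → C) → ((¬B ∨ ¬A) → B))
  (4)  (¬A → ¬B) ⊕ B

2

(1) disagrees with h on (0,0,0) (formula → 0, table → 1); rule it out.
(3) disagrees with h on (0,0,0) (formula → 0, table → 1); rule it out.
(4) disagrees with h on (0,0,1) (formula → 1, table → 0); rule it out.
That leaves (2). Evaluating it on every row reproduces the table of h exactly.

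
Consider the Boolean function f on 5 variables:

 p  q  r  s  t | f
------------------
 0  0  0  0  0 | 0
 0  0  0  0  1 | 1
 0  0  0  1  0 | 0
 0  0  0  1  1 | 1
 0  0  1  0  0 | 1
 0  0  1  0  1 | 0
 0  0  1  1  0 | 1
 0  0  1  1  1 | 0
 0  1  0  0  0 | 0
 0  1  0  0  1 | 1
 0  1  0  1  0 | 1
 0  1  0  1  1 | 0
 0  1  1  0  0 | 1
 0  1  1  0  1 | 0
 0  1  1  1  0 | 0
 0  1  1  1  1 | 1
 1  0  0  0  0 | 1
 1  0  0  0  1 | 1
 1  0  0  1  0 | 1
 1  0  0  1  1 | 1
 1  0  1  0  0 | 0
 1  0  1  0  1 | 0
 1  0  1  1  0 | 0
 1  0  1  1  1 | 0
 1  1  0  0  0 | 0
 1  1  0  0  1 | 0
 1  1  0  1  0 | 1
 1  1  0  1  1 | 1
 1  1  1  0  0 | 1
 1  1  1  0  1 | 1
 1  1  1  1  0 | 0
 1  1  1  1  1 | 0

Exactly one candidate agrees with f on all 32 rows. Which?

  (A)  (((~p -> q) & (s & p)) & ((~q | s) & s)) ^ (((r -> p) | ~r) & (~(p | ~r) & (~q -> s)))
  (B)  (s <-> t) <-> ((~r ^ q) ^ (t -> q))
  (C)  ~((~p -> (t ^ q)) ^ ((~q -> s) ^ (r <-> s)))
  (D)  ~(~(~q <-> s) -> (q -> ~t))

C

(A) disagrees with f on (0,0,0,0,1) (formula → 0, table → 1); rule it out.
(B) disagrees with f on (0,0,0,0,1) (formula → 0, table → 1); rule it out.
(D) disagrees with f on (0,0,0,0,1) (formula → 0, table → 1); rule it out.
(C) is the remaining candidate, and it agrees with f on all 32 inputs.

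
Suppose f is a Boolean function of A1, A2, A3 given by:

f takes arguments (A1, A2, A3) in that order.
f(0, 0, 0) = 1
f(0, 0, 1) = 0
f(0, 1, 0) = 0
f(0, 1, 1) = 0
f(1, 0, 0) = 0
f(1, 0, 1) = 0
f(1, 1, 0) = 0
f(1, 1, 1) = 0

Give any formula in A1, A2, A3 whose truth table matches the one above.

The output is 1 only when every input is 0 — NOR of all inputs.

f(A1, A2, A3) = ((A1 + A2) + A3)'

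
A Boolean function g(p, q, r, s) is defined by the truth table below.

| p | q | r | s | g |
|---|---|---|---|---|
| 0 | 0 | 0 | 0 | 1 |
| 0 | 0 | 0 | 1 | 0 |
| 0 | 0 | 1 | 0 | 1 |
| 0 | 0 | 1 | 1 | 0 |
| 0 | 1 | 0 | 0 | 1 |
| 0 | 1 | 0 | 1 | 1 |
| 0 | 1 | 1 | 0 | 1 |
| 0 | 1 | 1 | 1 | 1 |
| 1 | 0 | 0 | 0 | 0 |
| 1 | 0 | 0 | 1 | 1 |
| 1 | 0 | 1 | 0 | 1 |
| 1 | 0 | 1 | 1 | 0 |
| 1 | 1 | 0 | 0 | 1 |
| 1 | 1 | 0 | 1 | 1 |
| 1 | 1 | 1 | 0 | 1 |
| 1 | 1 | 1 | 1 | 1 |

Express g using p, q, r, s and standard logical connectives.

g(p, q, r, s) = NOT ((((((NOT p AND NOT q) AND NOT r) AND s) OR (((NOT p AND NOT q) AND r) AND s)) OR (((p AND NOT q) AND NOT r) AND NOT s)) OR (((p AND NOT q) AND r) AND s))

g is 0 on only 4 rows — (0,0,0,1), (0,0,1,1), (1,0,0,0), (1,0,1,1). Writing each as a minterm (¬p·¬q·¬r·s, ¬p·¬q·r·s, p·¬q·¬r·¬s, p·¬q·r·s) and OR-ing them characterizes exactly where g=0, so g is the negation of that disjunction.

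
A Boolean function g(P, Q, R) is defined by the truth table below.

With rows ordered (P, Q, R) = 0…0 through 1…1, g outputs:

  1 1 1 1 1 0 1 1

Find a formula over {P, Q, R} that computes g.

g(P, Q, R) = ((P · Q') · R)'

g is 0 on exactly one input, (1,0,1), whose minterm is P·¬Q·R. So g is the negation of that single conjunction.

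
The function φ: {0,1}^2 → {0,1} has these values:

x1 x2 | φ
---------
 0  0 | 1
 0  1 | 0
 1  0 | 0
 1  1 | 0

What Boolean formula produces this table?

φ(x1, x2) = ~(x1 | x2)

The output is 1 only when every input is 0 — NOR of all inputs.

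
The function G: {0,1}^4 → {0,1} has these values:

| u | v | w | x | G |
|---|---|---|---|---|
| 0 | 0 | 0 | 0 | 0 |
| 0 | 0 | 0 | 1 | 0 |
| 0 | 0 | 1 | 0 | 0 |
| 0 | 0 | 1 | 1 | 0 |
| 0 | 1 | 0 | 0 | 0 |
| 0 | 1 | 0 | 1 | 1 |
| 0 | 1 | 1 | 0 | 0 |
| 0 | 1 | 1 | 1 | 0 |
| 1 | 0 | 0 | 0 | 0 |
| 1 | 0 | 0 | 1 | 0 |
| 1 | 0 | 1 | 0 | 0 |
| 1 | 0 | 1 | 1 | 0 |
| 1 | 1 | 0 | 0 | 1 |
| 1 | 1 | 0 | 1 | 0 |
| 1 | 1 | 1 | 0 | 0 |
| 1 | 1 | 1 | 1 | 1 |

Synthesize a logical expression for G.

G(u, v, w, x) = ((((¬u ∧ v) ∧ ¬w) ∧ x) ∨ (((u ∧ v) ∧ ¬w) ∧ ¬x)) ∨ (((u ∧ v) ∧ w) ∧ x)

Collect the rows where G=1 — (0,1,0,1), (1,1,0,0), (1,1,1,1) — and write one minterm per row: ¬u·v·¬w·x, u·v·¬w·¬x, u·v·w·x. Their union (logical OR) reproduces the table exactly.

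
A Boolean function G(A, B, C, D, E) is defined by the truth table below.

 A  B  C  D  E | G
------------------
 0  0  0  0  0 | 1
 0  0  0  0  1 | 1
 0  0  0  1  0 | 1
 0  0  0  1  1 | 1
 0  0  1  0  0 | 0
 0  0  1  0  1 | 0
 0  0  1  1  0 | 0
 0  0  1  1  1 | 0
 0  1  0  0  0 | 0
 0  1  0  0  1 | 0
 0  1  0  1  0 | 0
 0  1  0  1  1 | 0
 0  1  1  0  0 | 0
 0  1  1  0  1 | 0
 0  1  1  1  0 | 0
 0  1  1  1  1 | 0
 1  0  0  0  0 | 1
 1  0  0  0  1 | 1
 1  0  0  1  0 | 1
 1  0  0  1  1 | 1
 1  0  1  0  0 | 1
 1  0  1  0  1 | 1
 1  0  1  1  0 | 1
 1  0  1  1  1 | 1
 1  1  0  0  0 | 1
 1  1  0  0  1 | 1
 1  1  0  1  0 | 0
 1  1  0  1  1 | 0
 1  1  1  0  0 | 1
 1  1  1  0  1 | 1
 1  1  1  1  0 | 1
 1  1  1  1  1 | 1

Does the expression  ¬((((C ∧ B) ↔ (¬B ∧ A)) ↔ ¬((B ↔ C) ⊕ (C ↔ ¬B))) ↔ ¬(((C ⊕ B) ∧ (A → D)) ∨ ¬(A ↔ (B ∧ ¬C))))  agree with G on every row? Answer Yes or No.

Test each input against both G and the formula:
  A=0, B=0, C=0, D=0, E=0: formula gives 1, G = 1 ✓
  A=0, B=0, C=0, D=0, E=1: formula gives 1, G = 1 ✓
  A=0, B=0, C=0, D=1, E=0: formula gives 1, G = 1 ✓
  A=0, B=0, C=0, D=1, E=1: formula gives 1, G = 1 ✓
  … (the remaining 28 rows also agree.)
All 32 rows match — the expression computes G exactly.

Yes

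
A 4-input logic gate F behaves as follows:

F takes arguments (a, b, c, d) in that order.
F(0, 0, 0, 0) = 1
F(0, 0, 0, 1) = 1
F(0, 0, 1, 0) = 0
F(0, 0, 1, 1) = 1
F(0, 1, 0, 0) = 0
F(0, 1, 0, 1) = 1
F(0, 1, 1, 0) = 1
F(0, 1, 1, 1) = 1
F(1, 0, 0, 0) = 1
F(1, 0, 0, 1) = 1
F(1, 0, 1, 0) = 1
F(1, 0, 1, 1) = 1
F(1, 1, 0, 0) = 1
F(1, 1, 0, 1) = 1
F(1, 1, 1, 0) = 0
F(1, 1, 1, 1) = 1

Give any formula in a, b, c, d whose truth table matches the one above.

There are just 3 zero rows: (0,0,1,0), (0,1,0,0), (1,1,1,0). Their minterms are ¬a·¬b·c·¬d, ¬a·b·¬c·¬d, a·b·c·¬d; the OR of those covers precisely the 0-outputs, and negating it yields F.

F(a, b, c, d) = ~(((((~a & ~b) & c) & ~d) | (((~a & b) & ~c) & ~d)) | (((a & b) & c) & ~d))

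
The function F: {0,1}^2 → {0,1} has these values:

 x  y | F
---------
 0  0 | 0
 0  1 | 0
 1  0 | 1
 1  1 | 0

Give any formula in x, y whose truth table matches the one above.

F(x, y) = x & ~y

Only row (1,0) gives 1. That row's minterm x·¬y is F directly.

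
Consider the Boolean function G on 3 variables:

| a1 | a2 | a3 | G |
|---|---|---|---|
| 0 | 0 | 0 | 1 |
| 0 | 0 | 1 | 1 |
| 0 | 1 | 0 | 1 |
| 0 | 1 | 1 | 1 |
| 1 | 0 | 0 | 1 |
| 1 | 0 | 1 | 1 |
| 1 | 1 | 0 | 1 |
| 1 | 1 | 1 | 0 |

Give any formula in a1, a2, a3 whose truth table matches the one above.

The output is 0 only when every input is 1 — NAND of all inputs.

G(a1, a2, a3) = ~((a1 & a2) & a3)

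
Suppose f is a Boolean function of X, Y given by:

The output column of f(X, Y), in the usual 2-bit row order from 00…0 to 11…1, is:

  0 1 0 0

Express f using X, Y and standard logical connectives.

f(X, Y) = ¬X ∧ Y

1 only at (0,1): NOT X AND Y.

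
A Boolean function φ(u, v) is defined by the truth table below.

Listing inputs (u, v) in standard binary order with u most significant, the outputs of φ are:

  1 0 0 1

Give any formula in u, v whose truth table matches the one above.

The output is 1 exactly when an even number of inputs are 1 — the complement of 2-way XOR.

φ(u, v) = not (u xor v)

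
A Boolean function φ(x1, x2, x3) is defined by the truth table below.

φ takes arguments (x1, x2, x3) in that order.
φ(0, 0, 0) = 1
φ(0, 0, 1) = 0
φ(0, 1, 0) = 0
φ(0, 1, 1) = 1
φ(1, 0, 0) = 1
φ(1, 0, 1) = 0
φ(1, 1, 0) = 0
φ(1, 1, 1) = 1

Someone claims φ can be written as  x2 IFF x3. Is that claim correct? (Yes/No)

Yes

Test each input against both φ and the formula:
  x1=0, x2=0, x3=0: formula gives 1, φ = 1 ✓
  x1=0, x2=0, x3=1: formula gives 0, φ = 0 ✓
  x1=0, x2=1, x3=0: formula gives 0, φ = 0 ✓
  x1=0, x2=1, x3=1: formula gives 1, φ = 1 ✓
  x1=1, x2=0, x3=0: formula gives 1, φ = 1 ✓
  …and likewise for the remaining 3 rows.
All 8 rows match — the expression computes φ exactly.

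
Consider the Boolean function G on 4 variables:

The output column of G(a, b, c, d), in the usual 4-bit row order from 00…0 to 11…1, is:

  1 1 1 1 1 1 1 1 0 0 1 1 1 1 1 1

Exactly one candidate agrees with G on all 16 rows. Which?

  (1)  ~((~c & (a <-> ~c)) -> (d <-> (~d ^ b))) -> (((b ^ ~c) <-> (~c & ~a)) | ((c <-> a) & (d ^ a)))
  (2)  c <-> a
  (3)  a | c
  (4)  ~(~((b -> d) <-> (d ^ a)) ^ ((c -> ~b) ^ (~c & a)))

1

(2) disagrees with G on (0,0,1,0) (formula → 0, table → 1); rule it out.
(3) disagrees with G on (0,0,0,0) (formula → 0, table → 1); rule it out.
(4) disagrees with G on (0,0,0,1) (formula → 0, table → 1); rule it out.
That leaves (1). Evaluating it on every row reproduces the table of G exactly.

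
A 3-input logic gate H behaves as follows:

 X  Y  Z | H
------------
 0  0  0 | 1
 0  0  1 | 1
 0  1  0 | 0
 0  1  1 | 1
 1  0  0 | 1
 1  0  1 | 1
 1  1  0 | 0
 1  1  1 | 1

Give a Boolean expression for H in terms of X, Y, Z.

H(X, Y, Z) = NOT (((NOT X AND Y) AND NOT Z) OR ((X AND Y) AND NOT Z))

There are just 2 zero rows: (0,1,0), (1,1,0). Their minterms are ¬X·Y·¬Z, X·Y·¬Z; the OR of those covers precisely the 0-outputs, and negating it yields H.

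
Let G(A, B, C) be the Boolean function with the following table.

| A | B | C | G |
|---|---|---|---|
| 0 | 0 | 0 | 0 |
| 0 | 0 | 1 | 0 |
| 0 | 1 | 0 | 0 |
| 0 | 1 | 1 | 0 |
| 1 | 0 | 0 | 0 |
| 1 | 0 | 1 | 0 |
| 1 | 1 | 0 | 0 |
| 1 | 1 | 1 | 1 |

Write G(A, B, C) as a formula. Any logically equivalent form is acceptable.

G(A, B, C) = (A & B) & C

The output is 1 only when every input is 1 — the AND of all inputs.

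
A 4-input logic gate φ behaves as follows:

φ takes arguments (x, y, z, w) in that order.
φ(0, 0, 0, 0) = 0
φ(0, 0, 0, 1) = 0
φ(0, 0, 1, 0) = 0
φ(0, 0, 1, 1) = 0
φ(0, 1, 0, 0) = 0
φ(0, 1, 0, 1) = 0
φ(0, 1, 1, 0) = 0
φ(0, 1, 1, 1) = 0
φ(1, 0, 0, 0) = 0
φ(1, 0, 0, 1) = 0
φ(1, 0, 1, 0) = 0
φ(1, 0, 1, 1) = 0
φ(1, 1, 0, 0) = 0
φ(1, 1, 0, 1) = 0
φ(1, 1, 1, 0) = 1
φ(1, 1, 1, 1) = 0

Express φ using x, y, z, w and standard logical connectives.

Only row (1,1,1,0) gives 1. That row's minterm x·y·z·¬w is φ directly.

φ(x, y, z, w) = ((x and y) and z) and not w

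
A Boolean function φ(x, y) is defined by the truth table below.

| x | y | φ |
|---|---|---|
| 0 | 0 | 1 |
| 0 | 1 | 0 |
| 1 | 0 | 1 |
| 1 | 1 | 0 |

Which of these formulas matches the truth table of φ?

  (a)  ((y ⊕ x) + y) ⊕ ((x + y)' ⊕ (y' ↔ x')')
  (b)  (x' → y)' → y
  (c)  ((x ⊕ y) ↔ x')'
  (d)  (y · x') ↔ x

c

(a): at (1,0) it gives 0, but φ = 1 — eliminated.
(b): at (0,0) it gives 0, but φ = 1 — eliminated.
(d): at (1,0) it gives 0, but φ = 1 — eliminated.
That leaves (c). Evaluating it on every row reproduces the table of φ exactly.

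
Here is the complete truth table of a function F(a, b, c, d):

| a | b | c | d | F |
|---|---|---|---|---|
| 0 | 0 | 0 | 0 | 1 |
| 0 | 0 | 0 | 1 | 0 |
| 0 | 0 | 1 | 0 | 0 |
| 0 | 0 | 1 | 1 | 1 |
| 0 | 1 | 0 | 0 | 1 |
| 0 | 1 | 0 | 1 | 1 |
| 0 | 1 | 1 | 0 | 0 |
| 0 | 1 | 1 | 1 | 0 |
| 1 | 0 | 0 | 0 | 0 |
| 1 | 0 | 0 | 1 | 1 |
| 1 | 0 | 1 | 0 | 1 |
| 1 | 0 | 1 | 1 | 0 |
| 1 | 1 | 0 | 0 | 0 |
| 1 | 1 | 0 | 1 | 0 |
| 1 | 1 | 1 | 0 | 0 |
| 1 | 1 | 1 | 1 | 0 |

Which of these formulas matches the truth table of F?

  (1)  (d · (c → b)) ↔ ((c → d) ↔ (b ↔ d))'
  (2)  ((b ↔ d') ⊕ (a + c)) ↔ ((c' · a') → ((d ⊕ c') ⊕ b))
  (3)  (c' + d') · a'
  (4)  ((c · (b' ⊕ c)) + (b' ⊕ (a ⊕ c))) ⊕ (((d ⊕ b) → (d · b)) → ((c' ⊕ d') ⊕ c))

(1) disagrees with F on (0,0,0,1) (formula → 1, table → 0); rule it out.
(2) disagrees with F on (0,0,0,0) (formula → 0, table → 1); rule it out.
(3) disagrees with F on (0,0,0,1) (formula → 1, table → 0); rule it out.
That leaves (4). Evaluating it on every row reproduces the table of F exactly.

4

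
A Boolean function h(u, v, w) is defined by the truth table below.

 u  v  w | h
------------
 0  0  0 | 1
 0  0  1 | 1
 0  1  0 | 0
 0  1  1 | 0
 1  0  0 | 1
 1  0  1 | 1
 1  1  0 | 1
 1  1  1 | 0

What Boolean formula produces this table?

h(u, v, w) = NOT ((((NOT u AND v) AND NOT w) OR ((NOT u AND v) AND w)) OR ((u AND v) AND w))

h is 0 on only 3 rows — (0,1,0), (0,1,1), (1,1,1). Writing each as a minterm (¬u·v·¬w, ¬u·v·w, u·v·w) and OR-ing them characterizes exactly where h=0, so h is the negation of that disjunction.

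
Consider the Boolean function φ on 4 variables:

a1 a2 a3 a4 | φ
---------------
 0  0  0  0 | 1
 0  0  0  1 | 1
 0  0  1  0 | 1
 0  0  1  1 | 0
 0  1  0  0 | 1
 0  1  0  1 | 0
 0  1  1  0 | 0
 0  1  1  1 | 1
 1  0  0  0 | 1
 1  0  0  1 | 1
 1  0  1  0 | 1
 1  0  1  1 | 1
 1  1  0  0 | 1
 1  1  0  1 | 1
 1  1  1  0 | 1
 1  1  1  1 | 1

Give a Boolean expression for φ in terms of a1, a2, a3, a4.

φ(a1, a2, a3, a4) = NOT (((((NOT a1 AND NOT a2) AND a3) AND a4) OR (((NOT a1 AND a2) AND NOT a3) AND a4)) OR (((NOT a1 AND a2) AND a3) AND NOT a4))

φ is 0 on only 3 rows — (0,0,1,1), (0,1,0,1), (0,1,1,0). Writing each as a minterm (¬a1·¬a2·a3·a4, ¬a1·a2·¬a3·a4, ¬a1·a2·a3·¬a4) and OR-ing them characterizes exactly where φ=0, so φ is the negation of that disjunction.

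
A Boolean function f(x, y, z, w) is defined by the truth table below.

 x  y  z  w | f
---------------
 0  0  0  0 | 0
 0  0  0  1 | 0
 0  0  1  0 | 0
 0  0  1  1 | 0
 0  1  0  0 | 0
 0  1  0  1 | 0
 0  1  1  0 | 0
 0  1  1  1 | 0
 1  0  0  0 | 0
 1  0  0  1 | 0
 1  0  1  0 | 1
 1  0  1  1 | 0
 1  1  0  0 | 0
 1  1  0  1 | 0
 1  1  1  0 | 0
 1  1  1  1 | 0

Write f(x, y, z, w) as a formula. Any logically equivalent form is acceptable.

f(x, y, z, w) = ((x & ~y) & z) & ~w

f is 1 on exactly one input, (1,0,1,0), whose minterm is x·¬y·z·¬w. So f is just that conjunction.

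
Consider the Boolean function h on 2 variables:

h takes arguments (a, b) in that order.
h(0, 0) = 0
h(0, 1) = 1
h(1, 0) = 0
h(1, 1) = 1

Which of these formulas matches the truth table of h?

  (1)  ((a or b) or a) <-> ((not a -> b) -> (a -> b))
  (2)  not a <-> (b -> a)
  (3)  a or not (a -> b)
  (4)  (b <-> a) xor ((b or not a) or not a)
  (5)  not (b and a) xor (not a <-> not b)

(2) fails at (0,0): the formula yields 1, h is 0.
(3) fails at (0,1): the formula yields 0, h is 1.
(4) fails at (1,1): the formula yields 0, h is 1.
(5) fails at (1,0): the formula yields 1, h is 0.
Only (1) survives; checking it on all 4 rows confirms it matches h.

1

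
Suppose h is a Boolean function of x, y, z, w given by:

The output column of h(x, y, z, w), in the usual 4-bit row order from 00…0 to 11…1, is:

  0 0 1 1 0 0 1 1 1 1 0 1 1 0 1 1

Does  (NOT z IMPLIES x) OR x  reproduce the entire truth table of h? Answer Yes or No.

Test each input against both h and the formula:
  x=0, y=0, z=0, w=0: formula gives 0, h = 0 ✓
  x=0, y=0, z=0, w=1: formula gives 0, h = 0 ✓
  x=0, y=0, z=1, w=0: formula gives 1, h = 1 ✓
  x=0, y=0, z=1, w=1: formula gives 1, h = 1 ✓
  …
  x=1, y=0, z=1, w=0: formula gives 1, but h = 0 ✗
Row (1,0,1,0) is a counterexample, so the formula is not equivalent to h.

No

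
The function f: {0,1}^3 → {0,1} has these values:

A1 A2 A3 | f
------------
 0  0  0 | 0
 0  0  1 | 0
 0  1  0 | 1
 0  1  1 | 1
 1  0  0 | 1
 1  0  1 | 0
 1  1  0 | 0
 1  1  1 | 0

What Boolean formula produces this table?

f(A1, A2, A3) = (((A1' · A2) · A3') + ((A1' · A2) · A3)) + ((A1 · A2') · A3')

f=1 on 3 inputs: (0,1,0), (0,1,1), (1,0,0). Reading each as a conjunction of literals (¬A1·A2·¬A3, ¬A1·A2·A3, A1·¬A2·¬A3) and taking the OR gives the canonical DNF.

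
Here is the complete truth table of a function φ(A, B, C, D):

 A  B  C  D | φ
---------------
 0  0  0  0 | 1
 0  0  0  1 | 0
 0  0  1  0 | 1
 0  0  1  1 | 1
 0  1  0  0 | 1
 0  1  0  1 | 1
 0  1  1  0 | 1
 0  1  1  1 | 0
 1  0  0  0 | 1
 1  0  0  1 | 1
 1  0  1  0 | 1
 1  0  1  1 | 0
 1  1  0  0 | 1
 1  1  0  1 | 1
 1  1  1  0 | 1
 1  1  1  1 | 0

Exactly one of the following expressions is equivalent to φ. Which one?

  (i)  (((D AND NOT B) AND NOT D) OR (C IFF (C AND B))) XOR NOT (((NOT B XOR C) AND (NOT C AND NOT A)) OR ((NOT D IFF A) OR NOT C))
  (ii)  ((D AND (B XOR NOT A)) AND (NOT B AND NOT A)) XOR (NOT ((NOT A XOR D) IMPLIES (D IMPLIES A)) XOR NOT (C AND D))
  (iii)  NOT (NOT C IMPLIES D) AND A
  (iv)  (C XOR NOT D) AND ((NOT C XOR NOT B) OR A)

ii

(i) fails at (0,0,0,1): the formula yields 1, φ is 0.
(iii) fails at (0,0,0,0): the formula yields 0, φ is 1.
(iv) fails at (0,0,0,0): the formula yields 0, φ is 1.
That leaves (ii). Evaluating it on every row reproduces the table of φ exactly.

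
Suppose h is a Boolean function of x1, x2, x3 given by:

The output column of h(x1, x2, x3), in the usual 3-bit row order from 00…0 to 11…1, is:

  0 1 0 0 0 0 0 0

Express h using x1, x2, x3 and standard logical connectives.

Only row (0,0,1) gives 1. That row's minterm ¬x1·¬x2·x3 is h directly.

h(x1, x2, x3) = (¬x1 ∧ ¬x2) ∧ x3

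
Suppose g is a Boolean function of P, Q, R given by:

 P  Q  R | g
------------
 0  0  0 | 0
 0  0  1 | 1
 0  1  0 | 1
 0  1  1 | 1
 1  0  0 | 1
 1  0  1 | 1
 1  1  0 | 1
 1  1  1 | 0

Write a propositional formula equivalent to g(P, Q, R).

g is 0 on only 2 rows — (0,0,0), (1,1,1). Writing each as a minterm (¬P·¬Q·¬R, P·Q·R) and OR-ing them characterizes exactly where g=0, so g is the negation of that disjunction.

g(P, Q, R) = NOT (((NOT P AND NOT Q) AND NOT R) OR ((P AND Q) AND R))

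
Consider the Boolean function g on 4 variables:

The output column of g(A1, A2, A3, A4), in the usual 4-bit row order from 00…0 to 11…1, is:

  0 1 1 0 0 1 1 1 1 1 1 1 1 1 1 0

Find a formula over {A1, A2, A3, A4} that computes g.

g(A1, A2, A3, A4) = ~((((((~A1 & ~A2) & ~A3) & ~A4) | (((~A1 & ~A2) & A3) & A4)) | (((~A1 & A2) & ~A3) & ~A4)) | (((A1 & A2) & A3) & A4))

There are just 4 zero rows: (0,0,0,0), (0,0,1,1), (0,1,0,0), (1,1,1,1). Their minterms are ¬A1·¬A2·¬A3·¬A4, ¬A1·¬A2·A3·A4, ¬A1·A2·¬A3·¬A4, A1·A2·A3·A4; the OR of those covers precisely the 0-outputs, and negating it yields g.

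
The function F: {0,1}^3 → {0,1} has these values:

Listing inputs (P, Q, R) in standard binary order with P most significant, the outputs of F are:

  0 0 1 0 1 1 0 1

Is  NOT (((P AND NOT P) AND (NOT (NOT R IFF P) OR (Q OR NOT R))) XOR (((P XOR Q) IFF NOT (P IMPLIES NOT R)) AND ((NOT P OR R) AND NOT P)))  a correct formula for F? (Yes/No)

Evaluate NOT (((P AND NOT P) AND (NOT (NOT R IFF P) OR (Q OR NOT R))) XOR (((P XOR Q) IFF NOT (P IMPLIES NOT R)) AND ((NOT P OR R) AND NOT P))) on each row and compare to F:
  P=0, Q=0, R=0: formula gives 0, F = 0 ✓
  P=0, Q=0, R=1: formula gives 0, F = 0 ✓
  P=0, Q=1, R=0: formula gives 1, F = 1 ✓
  P=0, Q=1, R=1: formula gives 1, but F = 0 ✗
A single disagreement suffices: at (0,1,1) they differ, so the formula does not compute F.

No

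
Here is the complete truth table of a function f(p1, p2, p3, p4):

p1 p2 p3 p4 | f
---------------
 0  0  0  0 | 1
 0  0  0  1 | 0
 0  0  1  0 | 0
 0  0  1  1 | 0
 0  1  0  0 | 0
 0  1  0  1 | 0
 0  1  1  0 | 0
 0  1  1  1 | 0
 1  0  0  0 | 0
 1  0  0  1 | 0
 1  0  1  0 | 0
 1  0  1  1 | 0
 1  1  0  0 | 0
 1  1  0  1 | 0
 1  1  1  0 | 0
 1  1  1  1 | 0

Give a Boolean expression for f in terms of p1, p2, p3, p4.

The output is 1 only when every input is 0 — NOR of all inputs.

f(p1, p2, p3, p4) = not (((p1 or p2) or p3) or p4)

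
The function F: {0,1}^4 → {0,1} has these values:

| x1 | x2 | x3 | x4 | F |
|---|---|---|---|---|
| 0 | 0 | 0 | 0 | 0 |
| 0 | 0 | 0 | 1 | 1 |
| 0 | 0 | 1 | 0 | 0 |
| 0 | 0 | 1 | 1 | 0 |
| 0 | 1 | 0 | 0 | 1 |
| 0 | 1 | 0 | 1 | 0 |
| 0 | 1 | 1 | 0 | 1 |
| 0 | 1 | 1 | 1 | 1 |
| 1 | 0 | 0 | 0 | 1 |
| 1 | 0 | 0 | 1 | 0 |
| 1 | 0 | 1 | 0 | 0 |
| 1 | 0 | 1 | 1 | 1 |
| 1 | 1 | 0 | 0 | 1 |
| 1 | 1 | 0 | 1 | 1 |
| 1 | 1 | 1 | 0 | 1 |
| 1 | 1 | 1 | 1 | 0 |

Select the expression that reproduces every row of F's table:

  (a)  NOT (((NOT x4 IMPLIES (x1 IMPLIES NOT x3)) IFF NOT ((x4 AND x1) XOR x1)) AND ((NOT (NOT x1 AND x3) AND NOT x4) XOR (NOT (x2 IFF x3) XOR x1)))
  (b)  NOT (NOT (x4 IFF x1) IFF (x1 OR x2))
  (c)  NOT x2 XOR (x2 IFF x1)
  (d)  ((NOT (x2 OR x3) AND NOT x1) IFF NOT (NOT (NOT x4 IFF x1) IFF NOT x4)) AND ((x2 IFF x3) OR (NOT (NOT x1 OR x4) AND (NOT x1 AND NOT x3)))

(b): at (0,0,1,1) it gives 1, but F = 0 — eliminated.
(c): at (0,0,0,1) it gives 0, but F = 1 — eliminated.
(d): at (0,0,0,1) it gives 0, but F = 1 — eliminated.
(a) is the remaining candidate, and it agrees with F on all 16 inputs.

a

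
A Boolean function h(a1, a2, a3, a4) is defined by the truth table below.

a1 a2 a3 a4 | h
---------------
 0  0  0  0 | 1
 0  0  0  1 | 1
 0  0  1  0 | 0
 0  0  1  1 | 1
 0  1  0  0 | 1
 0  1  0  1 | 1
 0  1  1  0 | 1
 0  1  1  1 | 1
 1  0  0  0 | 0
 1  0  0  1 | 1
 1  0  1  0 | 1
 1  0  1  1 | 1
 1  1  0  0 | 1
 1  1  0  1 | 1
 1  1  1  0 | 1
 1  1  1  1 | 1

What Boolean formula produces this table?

h(a1, a2, a3, a4) = ~((((~a1 & ~a2) & a3) & ~a4) | (((a1 & ~a2) & ~a3) & ~a4))

The 0-rows are (0,0,1,0), (1,0,0,0). Take each as a conjunction (¬a1·¬a2·a3·¬a4, a1·¬a2·¬a3·¬a4), form their disjunction, and complement — that gives a formula that is 1 everywhere h is.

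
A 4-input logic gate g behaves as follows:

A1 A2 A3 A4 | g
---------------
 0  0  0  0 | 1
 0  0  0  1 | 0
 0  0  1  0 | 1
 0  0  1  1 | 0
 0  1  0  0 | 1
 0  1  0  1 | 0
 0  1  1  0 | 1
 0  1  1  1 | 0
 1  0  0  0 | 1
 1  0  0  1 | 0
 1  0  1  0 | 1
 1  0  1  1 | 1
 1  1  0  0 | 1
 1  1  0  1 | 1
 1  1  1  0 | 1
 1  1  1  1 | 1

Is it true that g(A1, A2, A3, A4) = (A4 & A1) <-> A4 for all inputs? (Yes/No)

No

Check the formula against g row by row:
  A1=0, A2=0, A3=0, A4=0: formula gives 1, g = 1 ✓
  A1=0, A2=0, A3=0, A4=1: formula gives 0, g = 0 ✓
  A1=0, A2=0, A3=1, A4=0: formula gives 1, g = 1 ✓
  A1=0, A2=0, A3=1, A4=1: formula gives 0, g = 0 ✓
  …
  A1=1, A2=0, A3=0, A4=1: formula gives 1, but g = 0 ✗
Row (1,0,0,1) is a counterexample, so the formula is not equivalent to g.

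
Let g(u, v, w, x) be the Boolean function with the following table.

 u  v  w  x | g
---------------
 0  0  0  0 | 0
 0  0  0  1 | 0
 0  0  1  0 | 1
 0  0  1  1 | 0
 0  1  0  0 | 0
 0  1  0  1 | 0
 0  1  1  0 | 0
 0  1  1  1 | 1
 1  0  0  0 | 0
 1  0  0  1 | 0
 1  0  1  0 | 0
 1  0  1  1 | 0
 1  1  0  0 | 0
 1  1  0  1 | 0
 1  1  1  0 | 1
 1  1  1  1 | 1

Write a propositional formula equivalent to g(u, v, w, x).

g(u, v, w, x) = (((((u' · v') · w) · x') + (((u' · v) · w) · x)) + (((u · v) · w) · x')) + (((u · v) · w) · x)

g=1 on 4 inputs: (0,0,1,0), (0,1,1,1), (1,1,1,0), (1,1,1,1). Reading each as a conjunction of literals (¬u·¬v·w·¬x, ¬u·v·w·x, u·v·w·¬x, u·v·w·x) and taking the OR gives the canonical DNF.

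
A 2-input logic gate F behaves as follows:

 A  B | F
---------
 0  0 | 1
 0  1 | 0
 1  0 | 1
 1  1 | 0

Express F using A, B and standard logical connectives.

F(A, B) = B'

The output is the negation of B.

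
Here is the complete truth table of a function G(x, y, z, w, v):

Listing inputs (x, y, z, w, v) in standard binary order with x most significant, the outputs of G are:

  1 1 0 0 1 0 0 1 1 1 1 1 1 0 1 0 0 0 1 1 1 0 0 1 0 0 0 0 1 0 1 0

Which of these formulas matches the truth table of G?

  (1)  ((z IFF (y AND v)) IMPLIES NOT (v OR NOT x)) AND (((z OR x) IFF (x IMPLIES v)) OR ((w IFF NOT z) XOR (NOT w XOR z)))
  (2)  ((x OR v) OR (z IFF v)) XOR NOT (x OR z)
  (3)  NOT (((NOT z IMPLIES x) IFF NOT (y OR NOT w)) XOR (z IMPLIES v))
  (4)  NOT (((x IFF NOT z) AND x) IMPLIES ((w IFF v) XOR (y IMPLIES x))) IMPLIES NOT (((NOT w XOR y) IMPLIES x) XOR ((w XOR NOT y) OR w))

3

(1): at (0,0,0,0,0) it gives 0, but G = 1 — eliminated.
(2): at (0,0,0,0,0) it gives 0, but G = 1 — eliminated.
(4): at (0,0,0,1,0) it gives 1, but G = 0 — eliminated.
Only (3) survives; checking it on all 32 rows confirms it matches G.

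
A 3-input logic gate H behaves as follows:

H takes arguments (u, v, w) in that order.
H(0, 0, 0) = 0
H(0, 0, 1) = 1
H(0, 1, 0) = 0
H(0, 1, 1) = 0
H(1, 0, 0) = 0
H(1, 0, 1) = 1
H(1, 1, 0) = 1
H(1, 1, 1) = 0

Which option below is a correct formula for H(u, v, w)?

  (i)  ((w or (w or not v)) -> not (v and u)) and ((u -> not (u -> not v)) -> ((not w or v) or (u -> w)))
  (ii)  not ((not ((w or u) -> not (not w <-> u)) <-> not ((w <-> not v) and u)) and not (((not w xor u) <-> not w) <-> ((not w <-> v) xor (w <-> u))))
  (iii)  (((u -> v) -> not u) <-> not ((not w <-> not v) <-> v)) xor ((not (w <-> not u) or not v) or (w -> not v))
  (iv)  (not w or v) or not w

(i) fails at (0,0,0): the formula yields 1, H is 0.
(ii) fails at (0,0,0): the formula yields 1, H is 0.
(iv) fails at (0,0,0): the formula yields 1, H is 0.
Only (iii) survives; checking it on all 8 rows confirms it matches H.

iii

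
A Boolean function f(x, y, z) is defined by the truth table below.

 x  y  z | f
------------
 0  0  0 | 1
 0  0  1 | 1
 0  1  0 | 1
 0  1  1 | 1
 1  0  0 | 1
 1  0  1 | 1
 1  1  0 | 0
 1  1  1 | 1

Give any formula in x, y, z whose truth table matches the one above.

f(x, y, z) = not ((x and y) and not z)

f is 0 on exactly one input, (1,1,0), whose minterm is x·y·¬z. So f is the negation of that single conjunction.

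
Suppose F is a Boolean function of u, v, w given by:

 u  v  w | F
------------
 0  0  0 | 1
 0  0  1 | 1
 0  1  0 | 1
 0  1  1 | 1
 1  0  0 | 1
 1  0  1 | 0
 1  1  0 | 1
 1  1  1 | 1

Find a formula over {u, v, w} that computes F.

F(u, v, w) = ~((u & ~v) & w)

F is 0 on exactly one input, (1,0,1), whose minterm is u·¬v·w. So F is the negation of that single conjunction.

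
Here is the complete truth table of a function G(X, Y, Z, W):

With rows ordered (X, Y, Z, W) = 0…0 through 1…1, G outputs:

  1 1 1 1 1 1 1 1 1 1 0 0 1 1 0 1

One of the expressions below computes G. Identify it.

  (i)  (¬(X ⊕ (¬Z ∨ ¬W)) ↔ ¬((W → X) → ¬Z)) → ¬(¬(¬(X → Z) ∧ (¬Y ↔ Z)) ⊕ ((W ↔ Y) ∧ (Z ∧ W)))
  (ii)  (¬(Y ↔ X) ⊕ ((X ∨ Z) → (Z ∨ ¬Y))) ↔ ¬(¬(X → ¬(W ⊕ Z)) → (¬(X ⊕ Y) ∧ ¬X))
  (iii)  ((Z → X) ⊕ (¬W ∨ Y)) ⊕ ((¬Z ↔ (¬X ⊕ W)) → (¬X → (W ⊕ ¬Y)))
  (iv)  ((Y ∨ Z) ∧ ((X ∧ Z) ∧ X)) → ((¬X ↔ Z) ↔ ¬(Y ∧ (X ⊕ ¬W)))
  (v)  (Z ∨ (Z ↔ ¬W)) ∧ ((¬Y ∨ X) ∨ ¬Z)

iv

(i): at (0,0,0,0) it gives 0, but G = 1 — eliminated.
(ii): at (0,0,0,0) it gives 0, but G = 1 — eliminated.
(iii): at (0,0,0,1) it gives 0, but G = 1 — eliminated.
(v): at (0,0,0,0) it gives 0, but G = 1 — eliminated.
That leaves (iv). Evaluating it on every row reproduces the table of G exactly.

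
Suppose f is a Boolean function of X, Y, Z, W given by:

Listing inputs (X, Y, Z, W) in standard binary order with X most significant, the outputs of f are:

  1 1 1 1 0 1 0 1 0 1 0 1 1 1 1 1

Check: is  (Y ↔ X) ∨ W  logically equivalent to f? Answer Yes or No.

Check the formula against f row by row:
  X=0, Y=0, Z=0, W=0: formula gives 1, f = 1 ✓
  X=0, Y=0, Z=0, W=1: formula gives 1, f = 1 ✓
  X=0, Y=0, Z=1, W=0: formula gives 1, f = 1 ✓
  X=0, Y=0, Z=1, W=1: formula gives 1, f = 1 ✓
  …and likewise for the remaining 12 rows.
All 16 rows match — the expression computes f exactly.

Yes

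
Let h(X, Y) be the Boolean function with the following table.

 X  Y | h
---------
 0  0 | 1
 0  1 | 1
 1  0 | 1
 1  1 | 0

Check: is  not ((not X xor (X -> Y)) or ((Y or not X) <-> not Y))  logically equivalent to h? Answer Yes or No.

No

Check the formula against h row by row:
  X=0, Y=0: formula gives 0, but h = 1 ✗
Since they disagree at (0,0), the expression is not a correct formula for h.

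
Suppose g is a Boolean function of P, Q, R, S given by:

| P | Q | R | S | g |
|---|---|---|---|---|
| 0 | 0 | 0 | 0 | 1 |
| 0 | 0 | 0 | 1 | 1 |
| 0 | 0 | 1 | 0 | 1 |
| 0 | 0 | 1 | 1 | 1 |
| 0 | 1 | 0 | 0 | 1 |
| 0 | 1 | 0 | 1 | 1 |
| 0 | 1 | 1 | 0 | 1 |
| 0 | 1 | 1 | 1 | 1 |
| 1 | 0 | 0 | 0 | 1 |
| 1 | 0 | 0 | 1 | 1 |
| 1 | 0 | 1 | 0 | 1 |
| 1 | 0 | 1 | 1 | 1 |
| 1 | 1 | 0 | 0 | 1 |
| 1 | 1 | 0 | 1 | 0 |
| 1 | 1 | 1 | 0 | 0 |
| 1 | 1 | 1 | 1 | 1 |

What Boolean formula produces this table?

g is 0 on only 2 rows — (1,1,0,1), (1,1,1,0). Writing each as a minterm (P·Q·¬R·S, P·Q·R·¬S) and OR-ing them characterizes exactly where g=0, so g is the negation of that disjunction.

g(P, Q, R, S) = ¬((((P ∧ Q) ∧ ¬R) ∧ S) ∨ (((P ∧ Q) ∧ R) ∧ ¬S))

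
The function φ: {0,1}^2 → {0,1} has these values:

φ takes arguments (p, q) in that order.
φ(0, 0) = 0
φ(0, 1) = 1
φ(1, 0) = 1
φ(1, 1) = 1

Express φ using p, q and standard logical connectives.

The output is 1 whenever at least one input is 1 — the OR of all inputs.

φ(p, q) = p OR q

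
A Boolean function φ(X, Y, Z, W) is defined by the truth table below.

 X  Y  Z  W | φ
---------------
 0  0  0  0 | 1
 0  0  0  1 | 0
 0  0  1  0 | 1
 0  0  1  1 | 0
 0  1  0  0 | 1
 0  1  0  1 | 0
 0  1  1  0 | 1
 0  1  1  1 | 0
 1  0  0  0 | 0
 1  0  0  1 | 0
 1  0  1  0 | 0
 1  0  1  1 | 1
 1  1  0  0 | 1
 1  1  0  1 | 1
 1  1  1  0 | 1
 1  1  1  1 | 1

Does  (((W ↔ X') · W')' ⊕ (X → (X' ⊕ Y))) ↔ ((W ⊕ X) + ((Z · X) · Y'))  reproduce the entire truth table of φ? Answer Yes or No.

Yes

Check the formula against φ row by row:
  X=0, Y=0, Z=0, W=0: formula gives 1, φ = 1 ✓
  X=0, Y=0, Z=0, W=1: formula gives 0, φ = 0 ✓
  X=0, Y=0, Z=1, W=0: formula gives 1, φ = 1 ✓
  X=0, Y=0, Z=1, W=1: formula gives 0, φ = 0 ✓
  … (the remaining 12 rows also agree.)
All 16 rows match — the expression computes φ exactly.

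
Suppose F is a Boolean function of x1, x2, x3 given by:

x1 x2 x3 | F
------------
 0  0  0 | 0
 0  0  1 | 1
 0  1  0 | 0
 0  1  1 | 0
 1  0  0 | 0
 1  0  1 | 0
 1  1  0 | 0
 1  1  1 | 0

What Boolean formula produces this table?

F(x1, x2, x3) = (¬x1 ∧ ¬x2) ∧ x3

F is 1 on exactly one input, (0,0,1), whose minterm is ¬x1·¬x2·x3. So F is just that conjunction.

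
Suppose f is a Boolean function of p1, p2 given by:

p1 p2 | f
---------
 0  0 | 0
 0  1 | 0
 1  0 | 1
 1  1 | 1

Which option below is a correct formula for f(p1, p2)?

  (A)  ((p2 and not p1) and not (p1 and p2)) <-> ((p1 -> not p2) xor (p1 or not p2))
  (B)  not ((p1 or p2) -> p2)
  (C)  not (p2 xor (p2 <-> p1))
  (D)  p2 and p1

(A) disagrees with f on (0,0) (formula → 1, table → 0); rule it out.
(B) disagrees with f on (1,1) (formula → 0, table → 1); rule it out.
(D) disagrees with f on (1,0) (formula → 0, table → 1); rule it out.
That leaves (C). Evaluating it on every row reproduces the table of f exactly.

C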